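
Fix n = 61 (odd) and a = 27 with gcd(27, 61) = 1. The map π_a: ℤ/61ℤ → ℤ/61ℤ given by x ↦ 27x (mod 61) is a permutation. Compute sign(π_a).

Trace 9: π^k(9) = [9, 60, 34, 3, 20, 52, 1] for k=0..6.
The orbit structure of x ↦ 27x mod 61: 7 orbits of sizes [10, 10, 10, 10, 10, 10, 1].
sign(π) = (−1)^{n − #cycles} = (−1)^{61−7} = (−1)^54 = +1.
The Jacobi symbol (27|61) = +1 (Zolotarev) agrees.

+1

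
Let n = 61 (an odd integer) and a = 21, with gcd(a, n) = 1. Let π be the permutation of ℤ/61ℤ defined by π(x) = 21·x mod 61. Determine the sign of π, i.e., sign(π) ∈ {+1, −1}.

Orbit of 50 under x↦21x: [50, 13, 29, 60, 40, 47, 11]… (length divides ord_61(21)).
The orbit structure of x ↦ 21x mod 61: 6 orbits of sizes [12, 12, 12, 12, 12, 1].
Σ(ℓ_i−1) = 61−6 = 55; sign = (−1)^55 = -1.
The Jacobi symbol (21|61) = -1 (Zolotarev) agrees.

-1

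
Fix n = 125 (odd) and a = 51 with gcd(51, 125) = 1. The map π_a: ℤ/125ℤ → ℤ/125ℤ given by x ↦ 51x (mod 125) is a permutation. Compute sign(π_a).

Orbit of 51 under x↦51x: [51, 101, 26, 76, 1]… (length divides ord_125(51)).
45 cycles of lengths [5, 5, 5, 5, 5, 5, 5, 5, 5, 5, 5, 5, 5, 5, 5, 5, 5, 5, 5, 5, 1, 1, 1, 1, 1, 1, 1, 1, 1, 1, 1, 1, 1, 1, 1, 1, 1, 1, 1, 1, 1, 1, 1, 1, 1].
45 cycles on 125: each ℓ→(−1)^(ℓ−1), product (−1)^80 = +1.
(51|125)_J = +1 (Zolotarev's lemma cross-check).

+1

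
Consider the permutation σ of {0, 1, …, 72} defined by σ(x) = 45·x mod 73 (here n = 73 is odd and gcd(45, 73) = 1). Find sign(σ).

-1

Trace 3: π^k(3) = [3, 62, 16, 63, 61, 44, 9] for k=0..6.
2 cycles of lengths [72, 1].
n − c = 73 − 2 = 71; sign = (−1)^71 = -1.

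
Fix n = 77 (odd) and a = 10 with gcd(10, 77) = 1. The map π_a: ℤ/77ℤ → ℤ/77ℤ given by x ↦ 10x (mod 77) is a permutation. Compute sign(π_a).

Trace 10: π^k(10) = [10, 23, 76, 67, 54, 1] for k=0..5.
Cycle lengths of π_10 on ℤ/77ℤ: [6, 6, 6, 6, 6, 6, 6, 6, 6, 6, 6, 2, 2, 2, 2, 2, 1]; 17 cycles in total.
sign(π) = (−1)^{n − #cycles} = (−1)^{77−17} = (−1)^60 = +1.
Zolotarev: (10|77) = +1, matching the cycle-count sign.

+1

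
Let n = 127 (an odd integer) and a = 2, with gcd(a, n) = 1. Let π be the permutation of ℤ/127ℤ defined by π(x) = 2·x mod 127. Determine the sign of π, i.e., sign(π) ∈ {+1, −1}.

Start at x=2: 2 → 4 → 8 → 16 → 32 → 64 → 1 → 2 (one orbit).
Cycle type of π: 7×18 + 1; total 19 cycles.
sign(π) = (−1)^{n − #cycles} = (−1)^{127−19} = (−1)^108 = +1.
Check: (2/127) = +1 by Zolotarev.

+1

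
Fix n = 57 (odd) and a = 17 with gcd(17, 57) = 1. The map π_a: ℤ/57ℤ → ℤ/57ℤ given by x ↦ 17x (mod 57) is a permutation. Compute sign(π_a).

Trace 25: π^k(25) = [25, 26, 43, 47, 1, 17, 4] for k=0..6.
Cycle lengths of π_17 on ℤ/57ℤ: [18, 18, 9, 9, 2, 1]; 6 cycles in total.
With 6 cycles on 57 points, sign = (−1)^{57−6} = -1.
Via Zolotarev, sign(π_{17}) = (17|57) = -1.

-1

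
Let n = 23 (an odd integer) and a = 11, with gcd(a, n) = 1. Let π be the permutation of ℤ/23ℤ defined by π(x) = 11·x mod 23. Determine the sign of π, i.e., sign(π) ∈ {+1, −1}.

Trace 16: π^k(16) = [16, 15, 4, 21, 1, 11, 6] for k=0..6.
π_11 has 2 disjoint cycles with lengths [22, 1] on {0,…,22}.
Σ(ℓ_i−1) = 23−2 = 21; sign = (−1)^21 = -1.
The Jacobi symbol (11|23) = -1 (Zolotarev) agrees.

-1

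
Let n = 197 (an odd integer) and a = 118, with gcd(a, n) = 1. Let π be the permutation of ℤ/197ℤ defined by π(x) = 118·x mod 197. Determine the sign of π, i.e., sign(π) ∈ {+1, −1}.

-1

Trace 17: π^k(17) = [17, 36, 111, 96, 99, 59, 67] for k=0..6.
Cycle type of π: 196 + 1; total 2 cycles.
2 cycles on 197: each ℓ→(−1)^(ℓ−1), product (−1)^195 = -1.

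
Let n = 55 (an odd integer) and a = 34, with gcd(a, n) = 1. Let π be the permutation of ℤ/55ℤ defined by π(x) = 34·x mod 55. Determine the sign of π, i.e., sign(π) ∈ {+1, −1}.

+1

Orbit of 34 under x↦34x: [34, 1]… (length divides ord_55(34)).
Decompose π into cycles: lengths [2, 2, 2, 2, 2, 2, 2, 2, 2, 2, 2, 2, 2, 2, 2, 2, 2, 2, 2, 2, 2, 2, 1, 1, 1, 1, 1, 1, 1, 1, 1, 1, 1] (33 cycles, including the fixed point 0).
55 − 33 = 22 transpositions; sign(π) = (−1)^22 = +1.
Zolotarev: (34|55) = +1, matching the cycle-count sign.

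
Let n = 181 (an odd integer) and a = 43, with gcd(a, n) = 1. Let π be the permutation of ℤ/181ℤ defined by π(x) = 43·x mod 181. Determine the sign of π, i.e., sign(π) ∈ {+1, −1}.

Trace 43: π^k(43) = [43, 39, 48, 73, 62, 132, 65] for k=0..6.
21 cycles of lengths [9, 9, 9, 9, 9, 9, 9, 9, 9, 9, 9, 9, 9, 9, 9, 9, 9, 9, 9, 9, 1].
sign(π) = (−1)^{n − #cycles} = (−1)^{181−21} = (−1)^160 = +1.
The Jacobi symbol (43|181) = +1 (Zolotarev) agrees.

+1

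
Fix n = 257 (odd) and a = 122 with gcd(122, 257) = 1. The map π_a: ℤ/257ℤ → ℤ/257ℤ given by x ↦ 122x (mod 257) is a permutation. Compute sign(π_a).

Trace 42: π^k(42) = [42, 241, 104, 95, 25, 223, 221] for k=0..6.
π_122 has 3 disjoint cycles with lengths [128, 128, 1] on {0,…,256}.
3 cycles on 257: each ℓ→(−1)^(ℓ−1), product (−1)^254 = +1.
Via Zolotarev, sign(π_{122}) = (122|257) = +1.

+1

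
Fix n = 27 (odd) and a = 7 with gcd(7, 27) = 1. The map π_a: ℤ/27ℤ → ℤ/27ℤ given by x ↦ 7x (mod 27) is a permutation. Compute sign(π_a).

Trace 22: π^k(22) = [22, 19, 25, 13, 10, 16, 4] for k=0..6.
7 cycles of lengths [9, 9, 3, 3, 1, 1, 1].
7 cycles on 27: each ℓ→(−1)^(ℓ−1), product (−1)^20 = +1.
The Jacobi symbol (7|27) = +1 (Zolotarev) agrees.

+1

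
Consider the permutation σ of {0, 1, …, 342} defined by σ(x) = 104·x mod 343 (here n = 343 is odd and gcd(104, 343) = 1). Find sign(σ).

Start at x=106: 106 → 48 → 190 → 209 → 127 → 174 → 260 → … (one orbit).
Decompose π into cycles: lengths [98, 98, 98, 14, 14, 14, 2, 2, 2, 1] (10 cycles, including the fixed point 0).
n − c = 343 − 10 = 333; sign = (−1)^333 = -1.
Zolotarev: (104|343) = -1, matching the cycle-count sign.

-1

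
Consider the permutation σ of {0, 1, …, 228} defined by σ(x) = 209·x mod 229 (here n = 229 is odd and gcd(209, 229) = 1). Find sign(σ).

+1

Trace 43: π^k(43) = [43, 56, 25, 187, 153, 146, 57] for k=0..6.
Decompose π into cycles: lengths [114, 114, 1] (3 cycles, including the fixed point 0).
n − c = 229 − 3 = 226; sign = (−1)^226 = +1.
Check: (209/229) = +1 by Zolotarev.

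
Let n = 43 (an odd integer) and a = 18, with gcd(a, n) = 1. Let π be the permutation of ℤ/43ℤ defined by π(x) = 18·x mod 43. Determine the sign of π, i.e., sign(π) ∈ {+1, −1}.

Trace 9: π^k(9) = [9, 33, 35, 28, 31, 42, 25] for k=0..6.
Cycle lengths of π_18 on ℤ/43ℤ: [42, 1]; 2 cycles in total.
2 cycles on 43: each ℓ→(−1)^(ℓ−1), product (−1)^41 = -1.
Check: (18/43) = -1 by Zolotarev.

-1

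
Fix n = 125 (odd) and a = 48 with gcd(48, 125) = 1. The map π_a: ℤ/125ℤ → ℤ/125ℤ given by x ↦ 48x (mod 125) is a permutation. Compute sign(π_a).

Start at x=32: 32 → 36 → 103 → 69 → 62 → 101 → 98 → … (one orbit).
Cycle type of π: 100 + 20 + 4 + 1; total 4 cycles.
n − c = 125 − 4 = 121; sign = (−1)^121 = -1.
Check: (48/125) = -1 by Zolotarev.

-1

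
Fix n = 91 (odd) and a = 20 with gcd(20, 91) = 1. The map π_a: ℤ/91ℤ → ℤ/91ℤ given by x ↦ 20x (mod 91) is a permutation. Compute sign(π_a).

+1

Trace 36: π^k(36) = [36, 83, 22, 76, 64, 6, 29] for k=0..6.
The orbit structure of x ↦ 20x mod 91: 11 orbits of sizes [12, 12, 12, 12, 12, 12, 12, 2, 2, 2, 1].
Σ(ℓ_i−1) = 91−11 = 80; sign = (−1)^80 = +1.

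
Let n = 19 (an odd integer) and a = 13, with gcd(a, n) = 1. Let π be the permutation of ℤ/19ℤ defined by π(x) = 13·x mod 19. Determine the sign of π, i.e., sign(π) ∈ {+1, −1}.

-1

Trace 16: π^k(16) = [16, 18, 6, 2, 7, 15, 5] for k=0..6.
Decompose π into cycles: lengths [18, 1] (2 cycles, including the fixed point 0).
sign(π) = (−1)^{n − #cycles} = (−1)^{19−2} = (−1)^17 = -1.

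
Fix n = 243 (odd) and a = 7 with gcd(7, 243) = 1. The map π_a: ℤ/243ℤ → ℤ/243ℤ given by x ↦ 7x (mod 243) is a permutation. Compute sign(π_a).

Orbit of 7 under x↦7x: [7, 49, 100, 214, 40, 37, 16]… (length divides ord_243(7)).
The orbit structure of x ↦ 7x mod 243: 11 orbits of sizes [81, 81, 27, 27, 9, 9, 3, 3, 1, 1, 1].
Σ(ℓ_i−1) = 243−11 = 232; sign = (−1)^232 = +1.

+1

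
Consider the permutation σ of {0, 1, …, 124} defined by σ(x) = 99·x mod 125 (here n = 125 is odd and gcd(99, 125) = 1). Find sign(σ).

+1

Start at x=74: 74 → 76 → 24 → 1 → 99 → 51 → 49 → … (one orbit).
23 cycles of lengths [10, 10, 10, 10, 10, 10, 10, 10, 10, 10, 2, 2, 2, 2, 2, 2, 2, 2, 2, 2, 2, 2, 1].
23 cycles on 125: each ℓ→(−1)^(ℓ−1), product (−1)^102 = +1.
The Jacobi symbol (99|125) = +1 (Zolotarev) agrees.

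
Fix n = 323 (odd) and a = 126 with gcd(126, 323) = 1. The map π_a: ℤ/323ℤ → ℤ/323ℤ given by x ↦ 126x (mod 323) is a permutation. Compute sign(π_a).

+1

Orbit of 140 under x↦126x: [140, 198, 77, 12, 220, 265, 121]… (length divides ord_323(126)).
Cycle type of π: 48×6 + 16 + 6×3 + 1; total 11 cycles.
11 cycles on 323: each ℓ→(−1)^(ℓ−1), product (−1)^312 = +1.
The Jacobi symbol (126|323) = +1 (Zolotarev) agrees.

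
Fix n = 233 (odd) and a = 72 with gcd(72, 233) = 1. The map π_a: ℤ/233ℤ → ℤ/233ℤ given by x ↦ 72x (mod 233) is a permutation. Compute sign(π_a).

Trace 16: π^k(16) = [16, 220, 229, 178, 1, 72, 58] for k=0..6.
Cycle type of π: 116×2 + 1; total 3 cycles.
Σ(ℓ_i−1) = 233−3 = 230; sign = (−1)^230 = +1.

+1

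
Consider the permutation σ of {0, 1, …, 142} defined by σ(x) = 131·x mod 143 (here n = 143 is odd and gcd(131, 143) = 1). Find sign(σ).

Orbit of 131 under x↦131x: [131, 1]… (length divides ord_143(131)).
Cycle type of π: 2×65 + 1×13; total 78 cycles.
With 78 cycles on 143 points, sign = (−1)^{143−78} = -1.

-1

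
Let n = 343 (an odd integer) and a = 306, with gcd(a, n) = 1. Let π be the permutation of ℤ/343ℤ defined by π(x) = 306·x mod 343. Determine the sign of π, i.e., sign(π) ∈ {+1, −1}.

Orbit of 174 under x↦306x: [174, 79, 164, 106, 194, 25, 104]… (length divides ord_343(306)).
The orbit structure of x ↦ 306x mod 343: 4 orbits of sizes [294, 42, 6, 1].
n − c = 343 − 4 = 339; sign = (−1)^339 = -1.
Via Zolotarev, sign(π_{306}) = (306|343) = -1.

-1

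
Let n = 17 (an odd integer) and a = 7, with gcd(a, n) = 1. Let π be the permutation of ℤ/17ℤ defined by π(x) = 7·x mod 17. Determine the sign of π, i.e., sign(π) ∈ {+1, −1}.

-1

Trace 14: π^k(14) = [14, 13, 6, 8, 5, 1, 7] for k=0..6.
π_7 has 2 disjoint cycles with lengths [16, 1] on {0,…,16}.
With 2 cycles on 17 points, sign = (−1)^{17−2} = -1.
(7|17)_J = -1 (Zolotarev's lemma cross-check).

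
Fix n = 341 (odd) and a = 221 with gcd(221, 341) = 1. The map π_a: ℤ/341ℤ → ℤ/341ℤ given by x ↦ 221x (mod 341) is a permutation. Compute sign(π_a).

Orbit of 78 under x↦221x: [78, 188, 287, 1, 221]… (length divides ord_341(221)).
π_221 has 77 disjoint cycles with lengths [5, 5, 5, 5, 5, 5, 5, 5, 5, 5, 5, 5, 5, 5, 5, 5, 5, 5, 5, 5, 5, 5, 5, 5, 5, 5, 5, 5, 5, 5, 5, 5, 5, 5, 5, 5, 5, 5, 5, 5, 5, 5, 5, 5, 5, 5, 5, 5, 5, 5, 5, 5, 5, 5, 5, 5, 5, 5, 5, 5, 5, 5, 5, 5, 5, 5, 1, 1, 1, 1, 1, 1, 1, 1, 1, 1, 1] on {0,…,340}.
With 77 cycles on 341 points, sign = (−1)^{341−77} = +1.
Check: (221/341) = +1 by Zolotarev.

+1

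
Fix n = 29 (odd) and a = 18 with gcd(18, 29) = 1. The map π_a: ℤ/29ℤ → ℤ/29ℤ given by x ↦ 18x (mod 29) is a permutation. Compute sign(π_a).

-1

Trace 25: π^k(25) = [25, 15, 9, 17, 16, 27, 22] for k=0..6.
Cycle type of π: 28 + 1; total 2 cycles.
n − c = 29 − 2 = 27; sign = (−1)^27 = -1.
Via Zolotarev, sign(π_{18}) = (18|29) = -1.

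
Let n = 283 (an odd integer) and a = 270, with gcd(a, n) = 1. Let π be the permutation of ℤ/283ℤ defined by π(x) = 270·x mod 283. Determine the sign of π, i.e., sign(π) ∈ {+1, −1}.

Start at x=51: 51 → 186 → 129 → 21 → 10 → 153 → 275 → … (one orbit).
2 cycles of lengths [282, 1].
sign(π) = (−1)^{n − #cycles} = (−1)^{283−2} = (−1)^281 = -1.
Zolotarev: (270|283) = -1, matching the cycle-count sign.

-1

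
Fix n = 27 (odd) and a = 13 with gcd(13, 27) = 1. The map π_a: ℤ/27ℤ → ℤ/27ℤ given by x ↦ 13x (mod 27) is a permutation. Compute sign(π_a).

+1

Trace 22: π^k(22) = [22, 16, 19, 4, 25, 1, 13] for k=0..6.
Cycle lengths of π_13 on ℤ/27ℤ: [9, 9, 3, 3, 1, 1, 1]; 7 cycles in total.
With 7 cycles on 27 points, sign = (−1)^{27−7} = +1.
The Jacobi symbol (13|27) = +1 (Zolotarev) agrees.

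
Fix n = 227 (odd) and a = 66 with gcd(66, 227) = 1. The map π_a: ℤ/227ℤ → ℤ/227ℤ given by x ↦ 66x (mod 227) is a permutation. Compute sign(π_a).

Orbit of 19 under x↦66x: [19, 119, 136, 123, 173, 68, 175]… (length divides ord_227(66)).
2 cycles of lengths [226, 1].
With 2 cycles on 227 points, sign = (−1)^{227−2} = -1.

-1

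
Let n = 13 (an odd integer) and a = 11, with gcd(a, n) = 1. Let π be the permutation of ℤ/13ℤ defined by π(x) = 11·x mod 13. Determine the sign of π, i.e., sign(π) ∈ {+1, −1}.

Start at x=4: 4 → 5 → 3 → 7 → 12 → 2 → 9 → … (one orbit).
The orbit structure of x ↦ 11x mod 13: 2 orbits of sizes [12, 1].
Σ(ℓ_i−1) = 13−2 = 11; sign = (−1)^11 = -1.

-1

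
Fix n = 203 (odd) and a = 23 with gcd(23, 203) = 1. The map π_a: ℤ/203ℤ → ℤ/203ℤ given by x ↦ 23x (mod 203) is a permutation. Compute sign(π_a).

Orbit of 78 under x↦23x: [78, 170, 53, 1, 23, 123, 190]… (length divides ord_203(23)).
The orbit structure of x ↦ 23x mod 203: 15 orbits of sizes [21, 21, 21, 21, 21, 21, 21, 21, 7, 7, 7, 7, 3, 3, 1].
n − c = 203 − 15 = 188; sign = (−1)^188 = +1.
(23|203)_J = +1 (Zolotarev's lemma cross-check).

+1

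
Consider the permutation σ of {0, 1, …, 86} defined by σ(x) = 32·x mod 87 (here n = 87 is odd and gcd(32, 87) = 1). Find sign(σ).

+1

Start at x=68: 68 → 1 → 32 → 67 → 56 → 52 → 11 → … (one orbit).
Cycle lengths of π_32 on ℤ/87ℤ: [28, 28, 28, 2, 1]; 5 cycles in total.
With 5 cycles on 87 points, sign = (−1)^{87−5} = +1.
Zolotarev: (32|87) = +1, matching the cycle-count sign.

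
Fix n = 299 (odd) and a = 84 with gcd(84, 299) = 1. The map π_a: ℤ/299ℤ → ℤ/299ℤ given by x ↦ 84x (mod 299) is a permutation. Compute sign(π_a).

Start at x=240: 240 → 127 → 203 → 9 → 158 → 116 → 176 → … (one orbit).
π_84 has 5 disjoint cycles with lengths [132, 132, 22, 12, 1] on {0,…,298}.
299 − 5 = 294 transpositions; sign(π) = (−1)^294 = +1.
Via Zolotarev, sign(π_{84}) = (84|299) = +1.

+1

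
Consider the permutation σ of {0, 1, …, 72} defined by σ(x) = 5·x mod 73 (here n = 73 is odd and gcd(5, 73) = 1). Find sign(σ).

Start at x=39: 39 → 49 → 26 → 57 → 66 → 38 → 44 → … (one orbit).
Cycle lengths of π_5 on ℤ/73ℤ: [72, 1]; 2 cycles in total.
n − c = 73 − 2 = 71; sign = (−1)^71 = -1.
Via Zolotarev, sign(π_{5}) = (5|73) = -1.

-1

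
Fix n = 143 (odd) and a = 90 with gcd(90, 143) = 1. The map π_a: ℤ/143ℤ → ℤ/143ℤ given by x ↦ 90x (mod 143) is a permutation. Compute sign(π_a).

-1

Start at x=53: 53 → 51 → 14 → 116 → 1 → 90 → 92 → … (one orbit).
π_90 has 20 disjoint cycles with lengths [10, 10, 10, 10, 10, 10, 10, 10, 10, 10, 10, 10, 10, 2, 2, 2, 2, 2, 2, 1] on {0,…,142}.
20 cycles on 143: each ℓ→(−1)^(ℓ−1), product (−1)^123 = -1.
Check: (90/143) = -1 by Zolotarev.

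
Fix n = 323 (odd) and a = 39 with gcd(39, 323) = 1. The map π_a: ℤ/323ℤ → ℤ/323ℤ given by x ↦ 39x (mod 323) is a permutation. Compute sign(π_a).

-1

Trace 191: π^k(191) = [191, 20, 134, 58, 1, 39, 229] for k=0..6.
Decompose π into cycles: lengths [16, 16, 16, 16, 16, 16, 16, 16, 16, 16, 16, 16, 16, 16, 16, 16, 16, 16, 16, 1, 1, 1, 1, 1, 1, 1, 1, 1, 1, 1, 1, 1, 1, 1, 1, 1, 1, 1] (38 cycles, including the fixed point 0).
With 38 cycles on 323 points, sign = (−1)^{323−38} = -1.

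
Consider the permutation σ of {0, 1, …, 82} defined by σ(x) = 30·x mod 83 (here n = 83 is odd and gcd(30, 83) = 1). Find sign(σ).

+1

Orbit of 49 under x↦30x: [49, 59, 27, 63, 64, 11, 81]… (length divides ord_83(30)).
Decompose π into cycles: lengths [41, 41, 1] (3 cycles, including the fixed point 0).
With 3 cycles on 83 points, sign = (−1)^{83−3} = +1.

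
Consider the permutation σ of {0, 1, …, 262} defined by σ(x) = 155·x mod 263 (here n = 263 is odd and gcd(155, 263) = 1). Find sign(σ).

Trace 16: π^k(16) = [16, 113, 157, 139, 242, 164, 172] for k=0..6.
Cycle lengths of π_155 on ℤ/263ℤ: [262, 1]; 2 cycles in total.
sign(π) = (−1)^{n − #cycles} = (−1)^{263−2} = (−1)^261 = -1.
Via Zolotarev, sign(π_{155}) = (155|263) = -1.

-1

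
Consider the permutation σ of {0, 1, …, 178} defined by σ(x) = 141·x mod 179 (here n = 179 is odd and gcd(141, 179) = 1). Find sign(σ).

Trace 31: π^k(31) = [31, 75, 14, 5, 168, 60, 47] for k=0..6.
Decompose π into cycles: lengths [89, 89, 1] (3 cycles, including the fixed point 0).
179 − 3 = 176 transpositions; sign(π) = (−1)^176 = +1.
(141|179)_J = +1 (Zolotarev's lemma cross-check).

+1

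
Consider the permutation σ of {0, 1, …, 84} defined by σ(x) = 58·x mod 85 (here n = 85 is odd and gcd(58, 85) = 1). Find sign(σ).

+1

Trace 49: π^k(49) = [49, 37, 21, 28, 9, 12, 16] for k=0..6.
7 cycles of lengths [16, 16, 16, 16, 16, 4, 1].
7 cycles on 85: each ℓ→(−1)^(ℓ−1), product (−1)^78 = +1.
Check: (58/85) = +1 by Zolotarev.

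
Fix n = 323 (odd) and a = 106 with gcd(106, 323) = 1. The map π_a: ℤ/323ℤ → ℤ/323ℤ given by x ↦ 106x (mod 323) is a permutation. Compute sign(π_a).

+1

Orbit of 30 under x↦106x: [30, 273, 191, 220, 64, 1, 106]… (length divides ord_323(106)).
π_106 has 35 disjoint cycles with lengths [12, 12, 12, 12, 12, 12, 12, 12, 12, 12, 12, 12, 12, 12, 12, 12, 12, 12, 12, 12, 12, 12, 12, 12, 4, 4, 4, 4, 3, 3, 3, 3, 3, 3, 1] on {0,…,322}.
35 cycles on 323: each ℓ→(−1)^(ℓ−1), product (−1)^288 = +1.
Via Zolotarev, sign(π_{106}) = (106|323) = +1.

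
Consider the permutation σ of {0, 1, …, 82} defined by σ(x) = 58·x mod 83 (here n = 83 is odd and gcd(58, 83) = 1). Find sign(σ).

-1

Trace 68: π^k(68) = [68, 43, 4, 66, 10, 82, 25] for k=0..6.
Cycle type of π: 82 + 1; total 2 cycles.
n − c = 83 − 2 = 81; sign = (−1)^81 = -1.
(58|83)_J = -1 (Zolotarev's lemma cross-check).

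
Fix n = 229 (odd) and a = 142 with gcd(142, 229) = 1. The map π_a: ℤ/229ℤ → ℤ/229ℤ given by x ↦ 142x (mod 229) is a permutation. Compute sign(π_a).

-1

Start at x=79: 79 → 226 → 32 → 193 → 155 → 26 → 28 → … (one orbit).
Decompose π into cycles: lengths [228, 1] (2 cycles, including the fixed point 0).
229 − 2 = 227 transpositions; sign(π) = (−1)^227 = -1.
The Jacobi symbol (142|229) = -1 (Zolotarev) agrees.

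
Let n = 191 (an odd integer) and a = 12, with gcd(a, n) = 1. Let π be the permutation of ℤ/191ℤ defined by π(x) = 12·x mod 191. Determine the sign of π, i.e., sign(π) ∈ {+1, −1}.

Trace 54: π^k(54) = [54, 75, 136, 104, 102, 78, 172] for k=0..6.
Decompose π into cycles: lengths [95, 95, 1] (3 cycles, including the fixed point 0).
Σ(ℓ_i−1) = 191−3 = 188; sign = (−1)^188 = +1.

+1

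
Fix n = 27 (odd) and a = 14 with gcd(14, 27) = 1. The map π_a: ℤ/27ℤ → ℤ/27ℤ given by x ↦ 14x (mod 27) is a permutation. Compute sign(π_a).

-1

Trace 4: π^k(4) = [4, 2, 1, 14, 7, 17, 22] for k=0..6.
π_14 has 4 disjoint cycles with lengths [18, 6, 2, 1] on {0,…,26}.
n − c = 27 − 4 = 23; sign = (−1)^23 = -1.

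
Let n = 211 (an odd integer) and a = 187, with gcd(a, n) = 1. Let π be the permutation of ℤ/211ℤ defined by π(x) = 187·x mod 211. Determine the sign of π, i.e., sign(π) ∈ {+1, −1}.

Start at x=102: 102 → 84 → 94 → 65 → 128 → 93 → 89 → … (one orbit).
Cycle type of π: 210 + 1; total 2 cycles.
sign(π) = (−1)^{n − #cycles} = (−1)^{211−2} = (−1)^209 = -1.

-1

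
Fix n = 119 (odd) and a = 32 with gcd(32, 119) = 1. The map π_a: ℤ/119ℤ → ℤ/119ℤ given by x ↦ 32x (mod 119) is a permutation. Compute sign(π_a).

+1

Orbit of 2 under x↦32x: [2, 64, 25, 86, 15, 4, 9]… (length divides ord_119(32)).
Cycle lengths of π_32 on ℤ/119ℤ: [24, 24, 24, 24, 8, 8, 3, 3, 1]; 9 cycles in total.
9 cycles on 119: each ℓ→(−1)^(ℓ−1), product (−1)^110 = +1.
Check: (32/119) = +1 by Zolotarev.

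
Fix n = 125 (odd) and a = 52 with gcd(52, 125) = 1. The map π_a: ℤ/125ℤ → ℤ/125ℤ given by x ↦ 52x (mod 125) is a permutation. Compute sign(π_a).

Start at x=94: 94 → 13 → 51 → 27 → 29 → 8 → 41 → … (one orbit).
Cycle type of π: 100 + 20 + 4 + 1; total 4 cycles.
With 4 cycles on 125 points, sign = (−1)^{125−4} = -1.
The Jacobi symbol (52|125) = -1 (Zolotarev) agrees.

-1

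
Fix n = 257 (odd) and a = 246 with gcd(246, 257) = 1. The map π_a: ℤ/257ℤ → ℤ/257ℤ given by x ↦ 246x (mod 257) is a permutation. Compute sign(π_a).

+1

Trace 17: π^k(17) = [17, 70, 1, 246, 121, 211, 249] for k=0..6.
Cycle lengths of π_246 on ℤ/257ℤ: [64, 64, 64, 64, 1]; 5 cycles in total.
5 cycles on 257: each ℓ→(−1)^(ℓ−1), product (−1)^252 = +1.
(246|257)_J = +1 (Zolotarev's lemma cross-check).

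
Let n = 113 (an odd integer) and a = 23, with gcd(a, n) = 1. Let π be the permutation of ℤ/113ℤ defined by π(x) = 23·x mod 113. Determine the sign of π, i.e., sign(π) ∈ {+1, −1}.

-1

Start at x=77: 77 → 76 → 53 → 89 → 13 → 73 → 97 → … (one orbit).
The orbit structure of x ↦ 23x mod 113: 2 orbits of sizes [112, 1].
sign(π) = (−1)^{n − #cycles} = (−1)^{113−2} = (−1)^111 = -1.
Check: (23/113) = -1 by Zolotarev.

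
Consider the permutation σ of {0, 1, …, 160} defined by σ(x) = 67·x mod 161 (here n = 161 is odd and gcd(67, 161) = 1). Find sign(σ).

-1

Trace 106: π^k(106) = [106, 18, 79, 141, 109, 58, 22] for k=0..6.
Decompose π into cycles: lengths [66, 66, 22, 3, 3, 1] (6 cycles, including the fixed point 0).
Σ(ℓ_i−1) = 161−6 = 155; sign = (−1)^155 = -1.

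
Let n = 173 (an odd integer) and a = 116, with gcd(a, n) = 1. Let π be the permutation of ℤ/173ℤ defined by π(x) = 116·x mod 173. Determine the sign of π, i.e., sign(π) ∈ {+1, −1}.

+1

Trace 23: π^k(23) = [23, 73, 164, 167, 169, 55, 152] for k=0..6.
Cycle lengths of π_116 on ℤ/173ℤ: [86, 86, 1]; 3 cycles in total.
With 3 cycles on 173 points, sign = (−1)^{173−3} = +1.
Check: (116/173) = +1 by Zolotarev.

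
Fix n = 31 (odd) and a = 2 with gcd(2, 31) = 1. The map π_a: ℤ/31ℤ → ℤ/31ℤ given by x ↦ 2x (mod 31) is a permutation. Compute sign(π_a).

Orbit of 8 under x↦2x: [8, 16, 1, 2, 4]… (length divides ord_31(2)).
7 cycles of lengths [5, 5, 5, 5, 5, 5, 1].
sign(π) = (−1)^{n − #cycles} = (−1)^{31−7} = (−1)^24 = +1.
Zolotarev: (2|31) = +1, matching the cycle-count sign.

+1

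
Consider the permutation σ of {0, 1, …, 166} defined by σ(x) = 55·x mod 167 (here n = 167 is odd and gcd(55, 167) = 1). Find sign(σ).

-1

Orbit of 122 under x↦55x: [122, 30, 147, 69, 121, 142, 128]… (length divides ord_167(55)).
Cycle type of π: 166 + 1; total 2 cycles.
2 cycles on 167: each ℓ→(−1)^(ℓ−1), product (−1)^165 = -1.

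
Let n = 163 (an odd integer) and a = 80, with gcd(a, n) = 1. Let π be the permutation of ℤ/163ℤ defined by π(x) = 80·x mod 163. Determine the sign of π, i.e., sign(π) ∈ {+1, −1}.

-1

Trace 35: π^k(35) = [35, 29, 38, 106, 4, 157, 9] for k=0..6.
Cycle type of π: 162 + 1; total 2 cycles.
sign(π) = (−1)^{n − #cycles} = (−1)^{163−2} = (−1)^161 = -1.
Zolotarev: (80|163) = -1, matching the cycle-count sign.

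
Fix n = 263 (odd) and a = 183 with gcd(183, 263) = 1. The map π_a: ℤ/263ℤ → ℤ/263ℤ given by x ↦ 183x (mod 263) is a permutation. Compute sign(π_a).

+1

Orbit of 24 under x↦183x: [24, 184, 8, 149, 178, 225, 147]… (length divides ord_263(183)).
Cycle type of π: 131×2 + 1; total 3 cycles.
263 − 3 = 260 transpositions; sign(π) = (−1)^260 = +1.
Check: (183/263) = +1 by Zolotarev.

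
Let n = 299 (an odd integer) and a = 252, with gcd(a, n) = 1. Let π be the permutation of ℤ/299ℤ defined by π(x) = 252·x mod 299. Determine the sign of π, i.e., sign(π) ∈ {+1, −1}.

Orbit of 1 under x↦252x: [1, 252, 116, 229]… (length divides ord_299(252)).
π_252 has 81 disjoint cycles with lengths [4, 4, 4, 4, 4, 4, 4, 4, 4, 4, 4, 4, 4, 4, 4, 4, 4, 4, 4, 4, 4, 4, 4, 4, 4, 4, 4, 4, 4, 4, 4, 4, 4, 4, 4, 4, 4, 4, 4, 4, 4, 4, 4, 4, 4, 4, 4, 4, 4, 4, 4, 4, 4, 4, 4, 4, 4, 4, 4, 4, 4, 4, 4, 4, 4, 4, 4, 4, 4, 2, 2, 2, 2, 2, 2, 2, 2, 2, 2, 2, 1] on {0,…,298}.
81 cycles on 299: each ℓ→(−1)^(ℓ−1), product (−1)^218 = +1.
Check: (252/299) = +1 by Zolotarev.

+1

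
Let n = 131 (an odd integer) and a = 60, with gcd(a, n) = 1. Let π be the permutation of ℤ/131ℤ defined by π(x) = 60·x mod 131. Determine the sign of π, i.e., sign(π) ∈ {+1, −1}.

+1

Start at x=39: 39 → 113 → 99 → 45 → 80 → 84 → 62 → … (one orbit).
Cycle type of π: 13×10 + 1; total 11 cycles.
Σ(ℓ_i−1) = 131−11 = 120; sign = (−1)^120 = +1.
(60|131)_J = +1 (Zolotarev's lemma cross-check).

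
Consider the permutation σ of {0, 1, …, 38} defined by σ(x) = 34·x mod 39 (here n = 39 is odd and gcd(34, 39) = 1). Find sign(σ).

Orbit of 25 under x↦34x: [25, 31, 1, 34]… (length divides ord_39(34)).
12 cycles of lengths [4, 4, 4, 4, 4, 4, 4, 4, 4, 1, 1, 1].
Σ(ℓ_i−1) = 39−12 = 27; sign = (−1)^27 = -1.

-1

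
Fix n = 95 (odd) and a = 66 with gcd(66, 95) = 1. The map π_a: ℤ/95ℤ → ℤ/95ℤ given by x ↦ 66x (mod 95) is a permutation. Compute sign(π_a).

Start at x=6: 6 → 16 → 11 → 61 → 36 → 1 → 66 → … (one orbit).
Cycle lengths of π_66 on ℤ/95ℤ: [9, 9, 9, 9, 9, 9, 9, 9, 9, 9, 1, 1, 1, 1, 1]; 15 cycles in total.
15 cycles on 95: each ℓ→(−1)^(ℓ−1), product (−1)^80 = +1.
Check: (66/95) = +1 by Zolotarev.

+1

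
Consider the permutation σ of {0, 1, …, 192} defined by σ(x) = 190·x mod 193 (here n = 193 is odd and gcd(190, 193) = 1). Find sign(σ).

+1

Orbit of 143 under x↦190x: [143, 150, 129, 192, 3, 184, 27]… (length divides ord_193(190)).
π_190 has 13 disjoint cycles with lengths [16, 16, 16, 16, 16, 16, 16, 16, 16, 16, 16, 16, 1] on {0,…,192}.
n − c = 193 − 13 = 180; sign = (−1)^180 = +1.
Check: (190/193) = +1 by Zolotarev.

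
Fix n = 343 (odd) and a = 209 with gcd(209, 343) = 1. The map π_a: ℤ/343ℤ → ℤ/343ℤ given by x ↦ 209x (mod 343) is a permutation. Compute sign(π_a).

-1

Orbit of 265 under x↦209x: [265, 162, 244, 232, 125, 57, 251]… (length divides ord_343(209)).
The orbit structure of x ↦ 209x mod 343: 10 orbits of sizes [98, 98, 98, 14, 14, 14, 2, 2, 2, 1].
With 10 cycles on 343 points, sign = (−1)^{343−10} = -1.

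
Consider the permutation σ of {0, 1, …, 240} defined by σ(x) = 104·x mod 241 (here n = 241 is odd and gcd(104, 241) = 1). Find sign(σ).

-1

Orbit of 152 under x↦104x: [152, 143, 171, 191, 102, 4, 175]… (length divides ord_241(104)).
Cycle lengths of π_104 on ℤ/241ℤ: [240, 1]; 2 cycles in total.
sign(π) = (−1)^{n − #cycles} = (−1)^{241−2} = (−1)^239 = -1.
Zolotarev: (104|241) = -1, matching the cycle-count sign.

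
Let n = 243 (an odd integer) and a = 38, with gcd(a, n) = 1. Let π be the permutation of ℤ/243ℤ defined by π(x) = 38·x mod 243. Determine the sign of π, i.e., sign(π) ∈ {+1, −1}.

-1

Trace 148: π^k(148) = [148, 35, 115, 239, 91, 56, 184] for k=0..6.
The orbit structure of x ↦ 38x mod 243: 6 orbits of sizes [162, 54, 18, 6, 2, 1].
n − c = 243 − 6 = 237; sign = (−1)^237 = -1.
The Jacobi symbol (38|243) = -1 (Zolotarev) agrees.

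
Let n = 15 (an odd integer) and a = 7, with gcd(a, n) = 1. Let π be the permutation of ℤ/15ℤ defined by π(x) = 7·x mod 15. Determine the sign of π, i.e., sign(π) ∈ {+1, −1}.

Trace 1: π^k(1) = [1, 7, 4, 13] for k=0..3.
6 cycles of lengths [4, 4, 4, 1, 1, 1].
Σ(ℓ_i−1) = 15−6 = 9; sign = (−1)^9 = -1.
Via Zolotarev, sign(π_{7}) = (7|15) = -1.

-1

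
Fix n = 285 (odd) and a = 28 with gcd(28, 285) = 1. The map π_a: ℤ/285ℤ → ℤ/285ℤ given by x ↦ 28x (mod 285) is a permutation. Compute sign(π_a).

Start at x=229: 229 → 142 → 271 → 178 → 139 → 187 → 106 → … (one orbit).
Cycle lengths of π_28 on ℤ/285ℤ: [36, 36, 36, 36, 36, 36, 9, 9, 9, 9, 9, 9, 4, 4, 4, 1, 1, 1]; 18 cycles in total.
With 18 cycles on 285 points, sign = (−1)^{285−18} = -1.
Check: (28/285) = -1 by Zolotarev.

-1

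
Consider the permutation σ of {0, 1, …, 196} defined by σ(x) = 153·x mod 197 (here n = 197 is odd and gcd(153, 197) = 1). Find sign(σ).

Orbit of 174 under x↦153x: [174, 27, 191, 67, 7, 86, 156]… (length divides ord_197(153)).
2 cycles of lengths [196, 1].
n − c = 197 − 2 = 195; sign = (−1)^195 = -1.

-1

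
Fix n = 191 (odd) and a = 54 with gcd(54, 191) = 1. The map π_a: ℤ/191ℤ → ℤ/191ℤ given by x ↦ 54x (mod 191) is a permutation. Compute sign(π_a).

Orbit of 98 under x↦54x: [98, 135, 32, 9, 104, 77, 147]… (length divides ord_191(54)).
Decompose π into cycles: lengths [95, 95, 1] (3 cycles, including the fixed point 0).
n − c = 191 − 3 = 188; sign = (−1)^188 = +1.
Via Zolotarev, sign(π_{54}) = (54|191) = +1.

+1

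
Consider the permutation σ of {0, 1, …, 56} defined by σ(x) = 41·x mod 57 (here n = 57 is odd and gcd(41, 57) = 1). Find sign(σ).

Trace 43: π^k(43) = [43, 53, 7, 2, 25, 56, 16] for k=0..6.
The orbit structure of x ↦ 41x mod 57: 5 orbits of sizes [18, 18, 18, 2, 1].
sign(π) = (−1)^{n − #cycles} = (−1)^{57−5} = (−1)^52 = +1.
The Jacobi symbol (41|57) = +1 (Zolotarev) agrees.

+1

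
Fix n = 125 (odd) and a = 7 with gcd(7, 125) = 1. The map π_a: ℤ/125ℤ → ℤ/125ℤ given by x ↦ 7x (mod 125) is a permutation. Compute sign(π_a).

-1

Start at x=101: 101 → 82 → 74 → 18 → 1 → 7 → 49 → … (one orbit).
π_7 has 12 disjoint cycles with lengths [20, 20, 20, 20, 20, 4, 4, 4, 4, 4, 4, 1] on {0,…,124}.
12 cycles on 125: each ℓ→(−1)^(ℓ−1), product (−1)^113 = -1.
Check: (7/125) = -1 by Zolotarev.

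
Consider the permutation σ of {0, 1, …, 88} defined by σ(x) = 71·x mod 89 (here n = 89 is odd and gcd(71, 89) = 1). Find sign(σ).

+1

Start at x=8: 8 → 34 → 11 → 69 → 4 → 17 → 50 → … (one orbit).
3 cycles of lengths [44, 44, 1].
sign(π) = (−1)^{n − #cycles} = (−1)^{89−3} = (−1)^86 = +1.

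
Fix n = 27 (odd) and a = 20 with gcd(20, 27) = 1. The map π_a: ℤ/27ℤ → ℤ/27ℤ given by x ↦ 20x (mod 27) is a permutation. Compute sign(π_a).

Trace 7: π^k(7) = [7, 5, 19, 2, 13, 17, 16] for k=0..6.
Cycle lengths of π_20 on ℤ/27ℤ: [18, 6, 2, 1]; 4 cycles in total.
4 cycles on 27: each ℓ→(−1)^(ℓ−1), product (−1)^23 = -1.

-1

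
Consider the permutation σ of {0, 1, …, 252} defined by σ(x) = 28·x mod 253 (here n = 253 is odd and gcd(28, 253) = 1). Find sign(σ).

Orbit of 112 under x↦28x: [112, 100, 17, 223, 172, 9, 252]… (length divides ord_253(28)).
The orbit structure of x ↦ 28x mod 253: 5 orbits of sizes [110, 110, 22, 10, 1].
253 − 5 = 248 transpositions; sign(π) = (−1)^248 = +1.
The Jacobi symbol (28|253) = +1 (Zolotarev) agrees.

+1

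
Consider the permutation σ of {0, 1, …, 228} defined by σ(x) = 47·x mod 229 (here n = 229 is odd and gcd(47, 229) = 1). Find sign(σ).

Trace 90: π^k(90) = [90, 108, 38, 183, 128, 62, 166] for k=0..6.
Decompose π into cycles: lengths [228, 1] (2 cycles, including the fixed point 0).
Σ(ℓ_i−1) = 229−2 = 227; sign = (−1)^227 = -1.

-1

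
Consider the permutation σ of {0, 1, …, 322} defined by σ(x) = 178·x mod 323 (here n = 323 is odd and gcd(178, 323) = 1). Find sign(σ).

Orbit of 77 under x↦178x: [77, 140, 49, 1, 178, 30, 172]… (length divides ord_323(178)).
Cycle lengths of π_178 on ℤ/323ℤ: [24, 24, 24, 24, 24, 24, 24, 24, 24, 24, 24, 24, 8, 8, 3, 3, 3, 3, 3, 3, 1]; 21 cycles in total.
Σ(ℓ_i−1) = 323−21 = 302; sign = (−1)^302 = +1.
Zolotarev: (178|323) = +1, matching the cycle-count sign.

+1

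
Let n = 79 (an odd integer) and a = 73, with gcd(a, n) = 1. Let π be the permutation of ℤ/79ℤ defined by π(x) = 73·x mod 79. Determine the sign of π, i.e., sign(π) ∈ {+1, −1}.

+1

Orbit of 40 under x↦73x: [40, 76, 18, 50, 16, 62, 23]… (length divides ord_79(73)).
Cycle type of π: 39×2 + 1; total 3 cycles.
3 cycles on 79: each ℓ→(−1)^(ℓ−1), product (−1)^76 = +1.
Check: (73/79) = +1 by Zolotarev.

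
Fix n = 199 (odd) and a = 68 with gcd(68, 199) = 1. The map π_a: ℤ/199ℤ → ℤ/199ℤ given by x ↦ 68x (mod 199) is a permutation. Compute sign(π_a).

-1

Orbit of 86 under x↦68x: [86, 77, 62, 37, 128, 147, 46]… (length divides ord_199(68)).
Decompose π into cycles: lengths [198, 1] (2 cycles, including the fixed point 0).
Σ(ℓ_i−1) = 199−2 = 197; sign = (−1)^197 = -1.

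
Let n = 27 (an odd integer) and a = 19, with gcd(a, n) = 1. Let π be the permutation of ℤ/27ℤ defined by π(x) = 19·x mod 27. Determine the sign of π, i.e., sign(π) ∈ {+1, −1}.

+1

Trace 1: π^k(1) = [1, 19, 10] for k=0..2.
15 cycles of lengths [3, 3, 3, 3, 3, 3, 1, 1, 1, 1, 1, 1, 1, 1, 1].
27 − 15 = 12 transpositions; sign(π) = (−1)^12 = +1.
The Jacobi symbol (19|27) = +1 (Zolotarev) agrees.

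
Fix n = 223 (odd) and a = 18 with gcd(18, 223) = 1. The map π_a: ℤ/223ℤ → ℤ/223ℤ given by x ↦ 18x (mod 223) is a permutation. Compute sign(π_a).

+1

Start at x=98: 98 → 203 → 86 → 210 → 212 → 25 → 4 → … (one orbit).
Cycle lengths of π_18 on ℤ/223ℤ: [111, 111, 1]; 3 cycles in total.
sign(π) = (−1)^{n − #cycles} = (−1)^{223−3} = (−1)^220 = +1.
The Jacobi symbol (18|223) = +1 (Zolotarev) agrees.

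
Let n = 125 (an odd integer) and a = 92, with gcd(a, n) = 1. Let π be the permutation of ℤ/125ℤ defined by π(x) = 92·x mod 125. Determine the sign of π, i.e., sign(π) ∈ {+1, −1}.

-1

Start at x=8: 8 → 111 → 87 → 4 → 118 → 106 → 2 → … (one orbit).
Cycle type of π: 100 + 20 + 4 + 1; total 4 cycles.
4 cycles on 125: each ℓ→(−1)^(ℓ−1), product (−1)^121 = -1.
Zolotarev: (92|125) = -1, matching the cycle-count sign.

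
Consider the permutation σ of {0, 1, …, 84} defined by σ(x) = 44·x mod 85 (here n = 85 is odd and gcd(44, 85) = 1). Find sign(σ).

-1

Orbit of 76 under x↦44x: [76, 29, 1, 44, 66, 14, 21]… (length divides ord_85(44)).
The orbit structure of x ↦ 44x mod 85: 8 orbits of sizes [16, 16, 16, 16, 16, 2, 2, 1].
sign(π) = (−1)^{n − #cycles} = (−1)^{85−8} = (−1)^77 = -1.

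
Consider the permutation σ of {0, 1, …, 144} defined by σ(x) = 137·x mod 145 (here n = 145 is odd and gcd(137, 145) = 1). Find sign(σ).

+1

Start at x=144: 144 → 8 → 81 → 77 → 109 → 143 → 16 → … (one orbit).
π_137 has 7 disjoint cycles with lengths [28, 28, 28, 28, 28, 4, 1] on {0,…,144}.
Σ(ℓ_i−1) = 145−7 = 138; sign = (−1)^138 = +1.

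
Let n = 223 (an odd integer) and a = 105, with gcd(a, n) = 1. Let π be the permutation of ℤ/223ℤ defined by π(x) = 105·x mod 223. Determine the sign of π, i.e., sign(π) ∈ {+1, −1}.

+1

Trace 17: π^k(17) = [17, 1, 105, 98, 32, 15, 14] for k=0..6.
The orbit structure of x ↦ 105x mod 223: 7 orbits of sizes [37, 37, 37, 37, 37, 37, 1].
223 − 7 = 216 transpositions; sign(π) = (−1)^216 = +1.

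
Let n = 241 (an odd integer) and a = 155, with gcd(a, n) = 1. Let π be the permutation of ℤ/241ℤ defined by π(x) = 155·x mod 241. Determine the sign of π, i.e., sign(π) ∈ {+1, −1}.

-1

Trace 79: π^k(79) = [79, 195, 100, 76, 212, 84, 6] for k=0..6.
Cycle type of π: 240 + 1; total 2 cycles.
241 − 2 = 239 transpositions; sign(π) = (−1)^239 = -1.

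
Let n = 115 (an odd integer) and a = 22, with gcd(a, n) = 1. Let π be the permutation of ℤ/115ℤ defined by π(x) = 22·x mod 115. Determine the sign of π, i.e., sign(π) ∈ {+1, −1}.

Start at x=1: 1 → 22 → 24 → 68 → 1 (one orbit).
Cycle type of π: 4×23 + 2×11 + 1; total 35 cycles.
Σ(ℓ_i−1) = 115−35 = 80; sign = (−1)^80 = +1.

+1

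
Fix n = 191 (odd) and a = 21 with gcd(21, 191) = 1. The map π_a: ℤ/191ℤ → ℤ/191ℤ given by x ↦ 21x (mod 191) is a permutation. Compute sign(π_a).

Orbit of 189 under x↦21x: [189, 149, 73, 5, 105, 104, 83]… (length divides ord_191(21)).
Decompose π into cycles: lengths [190, 1] (2 cycles, including the fixed point 0).
sign(π) = (−1)^{n − #cycles} = (−1)^{191−2} = (−1)^189 = -1.

-1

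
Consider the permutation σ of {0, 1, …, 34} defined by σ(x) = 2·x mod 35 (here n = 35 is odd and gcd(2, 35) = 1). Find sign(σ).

Orbit of 4 under x↦2x: [4, 8, 16, 32, 29, 23, 11]… (length divides ord_35(2)).
π_2 has 6 disjoint cycles with lengths [12, 12, 4, 3, 3, 1] on {0,…,34}.
Σ(ℓ_i−1) = 35−6 = 29; sign = (−1)^29 = -1.
Zolotarev: (2|35) = -1, matching the cycle-count sign.

-1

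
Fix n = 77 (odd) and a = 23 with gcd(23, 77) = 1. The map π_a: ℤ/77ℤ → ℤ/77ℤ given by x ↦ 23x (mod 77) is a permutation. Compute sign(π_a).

Trace 23: π^k(23) = [23, 67, 1] for k=0..2.
π_23 has 33 disjoint cycles with lengths [3, 3, 3, 3, 3, 3, 3, 3, 3, 3, 3, 3, 3, 3, 3, 3, 3, 3, 3, 3, 3, 3, 1, 1, 1, 1, 1, 1, 1, 1, 1, 1, 1] on {0,…,76}.
sign(π) = (−1)^{n − #cycles} = (−1)^{77−33} = (−1)^44 = +1.
Via Zolotarev, sign(π_{23}) = (23|77) = +1.

+1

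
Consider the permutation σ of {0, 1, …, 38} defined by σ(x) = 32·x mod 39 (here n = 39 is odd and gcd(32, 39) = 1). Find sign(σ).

+1

Start at x=4: 4 → 11 → 1 → 32 → 10 → 8 → 22 → … (one orbit).
Cycle lengths of π_32 on ℤ/39ℤ: [12, 12, 12, 2, 1]; 5 cycles in total.
With 5 cycles on 39 points, sign = (−1)^{39−5} = +1.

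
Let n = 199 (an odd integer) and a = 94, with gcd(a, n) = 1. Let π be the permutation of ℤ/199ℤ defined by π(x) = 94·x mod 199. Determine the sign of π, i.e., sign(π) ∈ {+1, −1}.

Orbit of 122 under x↦94x: [122, 125, 9, 50, 123, 20, 89]… (length divides ord_199(94)).
Decompose π into cycles: lengths [99, 99, 1] (3 cycles, including the fixed point 0).
199 − 3 = 196 transpositions; sign(π) = (−1)^196 = +1.
Zolotarev: (94|199) = +1, matching the cycle-count sign.

+1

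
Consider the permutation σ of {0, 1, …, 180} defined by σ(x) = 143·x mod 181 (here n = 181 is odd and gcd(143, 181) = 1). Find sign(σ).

+1

Start at x=143: 143 → 177 → 152 → 16 → 116 → 117 → 79 → … (one orbit).
Decompose π into cycles: lengths [90, 90, 1] (3 cycles, including the fixed point 0).
181 − 3 = 178 transpositions; sign(π) = (−1)^178 = +1.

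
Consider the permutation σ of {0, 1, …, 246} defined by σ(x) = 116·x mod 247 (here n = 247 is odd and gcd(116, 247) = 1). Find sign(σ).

-1

Orbit of 246 under x↦116x: [246, 131, 129, 144, 155, 196, 12]… (length divides ord_247(116)).
Cycle type of π: 18×13 + 2×6 + 1; total 20 cycles.
Σ(ℓ_i−1) = 247−20 = 227; sign = (−1)^227 = -1.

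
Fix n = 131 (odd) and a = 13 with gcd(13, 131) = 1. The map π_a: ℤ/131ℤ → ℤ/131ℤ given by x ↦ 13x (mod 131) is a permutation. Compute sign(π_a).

Orbit of 84 under x↦13x: [84, 44, 48, 100, 121, 1, 13]… (length divides ord_131(13)).
Cycle lengths of π_13 on ℤ/131ℤ: [65, 65, 1]; 3 cycles in total.
With 3 cycles on 131 points, sign = (−1)^{131−3} = +1.
The Jacobi symbol (13|131) = +1 (Zolotarev) agrees.

+1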